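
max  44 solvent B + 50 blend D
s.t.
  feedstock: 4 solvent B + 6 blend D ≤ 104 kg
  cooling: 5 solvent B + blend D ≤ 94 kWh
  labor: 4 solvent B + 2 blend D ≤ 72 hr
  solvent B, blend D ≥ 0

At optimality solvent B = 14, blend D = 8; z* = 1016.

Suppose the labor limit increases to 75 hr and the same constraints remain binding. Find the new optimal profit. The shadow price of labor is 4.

1028

Δb = 3, so new z* = 1016 + (4)·(3) = 1016 + 12 = 1028.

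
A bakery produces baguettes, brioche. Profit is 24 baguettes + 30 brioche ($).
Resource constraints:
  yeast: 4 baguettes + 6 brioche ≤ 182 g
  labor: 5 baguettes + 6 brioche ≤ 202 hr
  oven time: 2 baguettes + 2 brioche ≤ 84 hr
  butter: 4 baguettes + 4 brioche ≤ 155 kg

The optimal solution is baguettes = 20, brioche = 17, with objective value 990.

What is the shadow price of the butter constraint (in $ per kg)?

0

At the optimum: yeast uses 182 of 182 (binding); labor uses 202 of 202 (binding); oven time uses 74 of 84 (slack = 10); butter uses 148 of 155 (slack = 7).
Since oven time, butter are not tight, their duals are 0.
Dual feasibility on the basic columns requires 4·y_yeast + 5·y_labor = 24, 6·y_yeast + 6·y_labor = 30.
This yields shadow prices y_yeast = 1, y_labor = 4.
Shadow price of butter = 0.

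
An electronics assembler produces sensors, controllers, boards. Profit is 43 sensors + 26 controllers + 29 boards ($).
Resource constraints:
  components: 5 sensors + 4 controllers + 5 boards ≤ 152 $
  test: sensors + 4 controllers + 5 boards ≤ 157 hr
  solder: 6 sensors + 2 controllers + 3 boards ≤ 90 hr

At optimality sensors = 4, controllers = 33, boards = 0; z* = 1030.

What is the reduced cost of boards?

-5

Binding: components and solder. Non-binding: test (21 unused).
By complementary slackness, y = 0 for the non-binding constraint.
Dual feasibility on the basic columns requires 5·y_components + 6·y_solder = 43, 4·y_components + 2·y_solder = 26.
→ y_components = 5 and y_solder = 3.
Reduced cost of boards: c₃ − yᵀa₃ = 29 − (5·5 + 3·3) = 29 − 34 = -5.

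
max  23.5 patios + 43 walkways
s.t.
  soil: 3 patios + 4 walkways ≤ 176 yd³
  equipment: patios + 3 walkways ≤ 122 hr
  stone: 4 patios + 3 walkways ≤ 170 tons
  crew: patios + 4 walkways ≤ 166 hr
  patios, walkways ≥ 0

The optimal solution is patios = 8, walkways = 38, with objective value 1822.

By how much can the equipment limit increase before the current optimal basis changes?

3.75

Binding constraints: soil, equipment. The basis is B = [[3,4],[1,3]] with det 5.
Per unit increase in equipment, x* moves by d = (-0.8, 0.6).
The basis stays optimal until crew becomes binding; allowable increase = 3.75 hr.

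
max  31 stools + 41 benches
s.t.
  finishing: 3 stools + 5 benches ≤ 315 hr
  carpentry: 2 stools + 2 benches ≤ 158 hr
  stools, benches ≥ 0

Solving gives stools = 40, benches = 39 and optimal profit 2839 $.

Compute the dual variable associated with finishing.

5

Check each constraint at x*: finishing 315/315 (tight); carpentry 158/158 (tight).
The binding rows give the dual system: 3·y_finishing + 2·y_carpentry = 31 and 5·y_finishing + 2·y_carpentry = 41.
This yields shadow prices y_finishing = 5, y_carpentry = 8.
Shadow price of finishing = 5.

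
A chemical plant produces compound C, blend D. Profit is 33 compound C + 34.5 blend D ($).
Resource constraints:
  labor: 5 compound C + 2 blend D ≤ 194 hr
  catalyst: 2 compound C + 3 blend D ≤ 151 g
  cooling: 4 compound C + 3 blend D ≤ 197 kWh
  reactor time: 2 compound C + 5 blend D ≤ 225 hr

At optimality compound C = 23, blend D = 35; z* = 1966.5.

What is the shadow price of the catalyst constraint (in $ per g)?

6.5

Check each constraint at x*: labor 185/194 (slack 9); catalyst 151/151 (tight); cooling 197/197 (tight); reactor time 221/225 (slack 4).
Slack constraints have shadow price 0 (complementary slackness).
From A_Bᵀ y = c: 2·y_catalyst + 4·y_cooling = 33; 3·y_catalyst + 3·y_cooling = 34.5.
Solving: y_catalyst = 6.5, y_cooling = 5.
Shadow price of catalyst = 6.5.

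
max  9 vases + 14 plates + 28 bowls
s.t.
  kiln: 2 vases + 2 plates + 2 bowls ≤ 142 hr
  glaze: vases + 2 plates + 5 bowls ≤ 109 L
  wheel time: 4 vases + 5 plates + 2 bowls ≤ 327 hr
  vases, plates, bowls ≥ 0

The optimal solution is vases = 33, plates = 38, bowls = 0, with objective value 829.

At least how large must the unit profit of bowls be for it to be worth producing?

29

Binding: kiln and glaze. Non-binding: wheel time (5 unused).
Slack constraints have shadow price 0 (complementary slackness).
From A_Bᵀ y = c: 2·y_kiln + 1·y_glaze = 9; 2·y_kiln + 2·y_glaze = 14.
Solving: y_kiln = 2, y_glaze = 5.
bowls enters the basis when its profit ≥ yᵀa₃ = 2·2 + 5·5 = 29.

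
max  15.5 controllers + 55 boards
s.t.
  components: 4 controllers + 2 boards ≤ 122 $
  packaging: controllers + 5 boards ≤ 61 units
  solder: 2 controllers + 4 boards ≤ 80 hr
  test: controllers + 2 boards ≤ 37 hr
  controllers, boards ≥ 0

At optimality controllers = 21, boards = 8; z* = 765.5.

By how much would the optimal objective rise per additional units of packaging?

Binding: packaging and test. Non-binding: components (22 unused), solder (6 unused).
By complementary slackness, y = 0 for the non-binding constraints.
The binding rows give the dual system: 1·y_packaging + 1·y_test = 15.5 and 5·y_packaging + 2·y_test = 55.
→ y_packaging = 8 and y_test = 7.5.
Shadow price of packaging = 8.

8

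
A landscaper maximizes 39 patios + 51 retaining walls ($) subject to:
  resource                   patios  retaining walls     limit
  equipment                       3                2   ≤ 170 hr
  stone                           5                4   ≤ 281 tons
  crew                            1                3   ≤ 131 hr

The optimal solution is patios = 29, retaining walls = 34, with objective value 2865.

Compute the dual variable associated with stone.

6

Check each constraint at x*: equipment 155/170 (slack 15); stone 281/281 (tight); crew 131/131 (tight).
Since equipment is not tight, its dual is 0.
The binding rows give the dual system: 5·y_stone + 1·y_crew = 39 and 4·y_stone + 3·y_crew = 51.
Solving: y_stone = 6, y_crew = 9.
Shadow price of stone = 6.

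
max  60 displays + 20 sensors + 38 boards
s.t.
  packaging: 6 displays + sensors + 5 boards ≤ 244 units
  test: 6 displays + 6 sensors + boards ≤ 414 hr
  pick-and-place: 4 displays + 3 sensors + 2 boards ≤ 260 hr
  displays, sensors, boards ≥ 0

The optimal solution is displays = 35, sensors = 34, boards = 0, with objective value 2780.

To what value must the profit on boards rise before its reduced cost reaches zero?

42

Check each constraint at x*: packaging 244/244 (tight); test 414/414 (tight); pick-and-place 242/260 (slack 18).
Since pick-and-place is not tight, its dual is 0.
The binding rows give the dual system: 6·y_packaging + 6·y_test = 60 and 1·y_packaging + 6·y_test = 20.
→ y_packaging = 8 and y_test = 2.
boards enters the basis when its profit ≥ yᵀa₃ = 8·5 + 2·1 = 42.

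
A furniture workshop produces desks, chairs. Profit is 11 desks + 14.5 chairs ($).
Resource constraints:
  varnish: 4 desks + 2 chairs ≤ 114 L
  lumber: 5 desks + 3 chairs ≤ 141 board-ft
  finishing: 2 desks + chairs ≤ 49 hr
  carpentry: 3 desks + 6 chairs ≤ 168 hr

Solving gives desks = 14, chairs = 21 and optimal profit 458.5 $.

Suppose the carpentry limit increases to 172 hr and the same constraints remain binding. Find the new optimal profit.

Check each constraint at x*: varnish 98/114 (slack 16); lumber 133/141 (slack 8); finishing 49/49 (tight); carpentry 168/168 (tight).
Since varnish, lumber are not tight, their duals are 0.
From A_Bᵀ y = c: 2·y_finishing + 3·y_carpentry = 11; 1·y_finishing + 6·y_carpentry = 14.5.
Solving: y_finishing = 2.5, y_carpentry = 2.
Δz = y_carpentry·Δb = 2 × (4) = 8, so new z* = 458.5 + 8 = 466.5.

466.5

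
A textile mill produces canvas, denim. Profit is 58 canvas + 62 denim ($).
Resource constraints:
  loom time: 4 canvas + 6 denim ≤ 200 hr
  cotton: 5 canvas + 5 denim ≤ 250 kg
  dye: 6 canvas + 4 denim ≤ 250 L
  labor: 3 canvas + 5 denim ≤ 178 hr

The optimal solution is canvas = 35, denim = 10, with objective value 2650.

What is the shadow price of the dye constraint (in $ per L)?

5

At the optimum: loom time uses 200 of 200 (binding); cotton uses 225 of 250 (slack = 25); dye uses 250 of 250 (binding); labor uses 155 of 178 (slack = 23).
By complementary slackness, y = 0 for the non-binding constraints.
Dual feasibility on the basic columns requires 4·y_loom time + 6·y_dye = 58, 6·y_loom time + 4·y_dye = 62.
→ y_loom time = 7 and y_dye = 5.
Shadow price of dye = 5.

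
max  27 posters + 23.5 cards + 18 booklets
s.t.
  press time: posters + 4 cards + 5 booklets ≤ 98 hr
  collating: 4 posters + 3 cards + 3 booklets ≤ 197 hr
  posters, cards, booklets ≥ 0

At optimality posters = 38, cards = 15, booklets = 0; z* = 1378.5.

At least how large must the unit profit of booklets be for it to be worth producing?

24.5

At the optimum: press time uses 98 of 98 (binding); collating uses 197 of 197 (binding).
From A_Bᵀ y = c: 1·y_press time + 4·y_collating = 27; 4·y_press time + 3·y_collating = 23.5.
Solving: y_press time = 1, y_collating = 6.5.
booklets enters the basis when its profit ≥ yᵀa₃ = 1·5 + 6.5·3 = 24.5.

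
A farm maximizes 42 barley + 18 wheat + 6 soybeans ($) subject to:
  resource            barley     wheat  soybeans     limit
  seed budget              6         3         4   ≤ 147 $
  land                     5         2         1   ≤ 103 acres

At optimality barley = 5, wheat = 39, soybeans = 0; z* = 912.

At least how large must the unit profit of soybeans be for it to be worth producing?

14

Check each constraint at x*: seed budget 147/147 (tight); land 103/103 (tight).
The binding rows give the dual system: 6·y_seed budget + 5·y_land = 42 and 3·y_seed budget + 2·y_land = 18.
This yields shadow prices y_seed budget = 2, y_land = 6.
soybeans enters the basis when its profit ≥ yᵀa₃ = 2·4 + 6·1 = 14.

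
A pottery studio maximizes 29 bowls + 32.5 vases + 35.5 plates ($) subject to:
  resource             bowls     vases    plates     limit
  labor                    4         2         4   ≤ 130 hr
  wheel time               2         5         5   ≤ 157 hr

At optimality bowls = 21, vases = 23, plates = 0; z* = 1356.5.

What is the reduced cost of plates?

-7

Check each constraint at x*: labor 130/130 (tight); wheel time 157/157 (tight).
From A_Bᵀ y = c: 4·y_labor + 2·y_wheel time = 29; 2·y_labor + 5·y_wheel time = 32.5.
This yields shadow prices y_labor = 5, y_wheel time = 4.5.
Reduced cost of plates: c₃ − yᵀa₃ = 35.5 − (5·4 + 4.5·5) = 35.5 − 42.5 = -7.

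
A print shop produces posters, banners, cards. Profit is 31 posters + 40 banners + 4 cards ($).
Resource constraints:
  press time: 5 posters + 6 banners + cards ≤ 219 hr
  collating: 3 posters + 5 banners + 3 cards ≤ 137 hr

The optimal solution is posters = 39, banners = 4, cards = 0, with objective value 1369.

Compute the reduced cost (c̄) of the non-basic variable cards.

-7

Check each constraint at x*: press time 219/219 (tight); collating 137/137 (tight).
The binding rows give the dual system: 5·y_press time + 3·y_collating = 31 and 6·y_press time + 5·y_collating = 40.
This yields shadow prices y_press time = 5, y_collating = 2.
Reduced cost of cards: c₃ − yᵀa₃ = 4 − (5·1 + 2·3) = 4 − 11 = -7.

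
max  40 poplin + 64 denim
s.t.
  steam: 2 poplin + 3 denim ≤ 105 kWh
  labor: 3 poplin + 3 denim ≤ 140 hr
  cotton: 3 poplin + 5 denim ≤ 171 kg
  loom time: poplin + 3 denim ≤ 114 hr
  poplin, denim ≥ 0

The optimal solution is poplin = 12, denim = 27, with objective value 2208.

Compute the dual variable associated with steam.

At the optimum: steam uses 105 of 105 (binding); labor uses 117 of 140 (slack = 23); cotton uses 171 of 171 (binding); loom time uses 93 of 114 (slack = 21).
Slack constraints have shadow price 0 (complementary slackness).
From A_Bᵀ y = c: 2·y_steam + 3·y_cotton = 40; 3·y_steam + 5·y_cotton = 64.
This yields shadow prices y_steam = 8, y_cotton = 8.
Shadow price of steam = 8.

8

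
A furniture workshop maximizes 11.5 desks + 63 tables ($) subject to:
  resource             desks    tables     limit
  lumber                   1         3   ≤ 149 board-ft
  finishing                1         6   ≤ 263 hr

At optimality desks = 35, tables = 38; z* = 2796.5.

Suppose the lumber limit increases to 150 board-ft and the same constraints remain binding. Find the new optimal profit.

Check each constraint at x*: lumber 149/149 (tight); finishing 263/263 (tight).
The binding rows give the dual system: 1·y_lumber + 1·y_finishing = 11.5 and 3·y_lumber + 6·y_finishing = 63.
Solving: y_lumber = 2, y_finishing = 9.5.
Δz = y_lumber·Δb = 2 × (1) = 2, so new z* = 2796.5 + 2 = 2798.5.

2798.5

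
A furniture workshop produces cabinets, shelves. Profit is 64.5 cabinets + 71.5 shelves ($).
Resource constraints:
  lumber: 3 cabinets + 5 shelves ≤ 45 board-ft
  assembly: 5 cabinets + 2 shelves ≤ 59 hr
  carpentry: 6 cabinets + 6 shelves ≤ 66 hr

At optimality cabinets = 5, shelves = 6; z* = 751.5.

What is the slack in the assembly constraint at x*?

assembly used = 5·5 + 2·6 = 37; slack = 59 − 37 = 22.

22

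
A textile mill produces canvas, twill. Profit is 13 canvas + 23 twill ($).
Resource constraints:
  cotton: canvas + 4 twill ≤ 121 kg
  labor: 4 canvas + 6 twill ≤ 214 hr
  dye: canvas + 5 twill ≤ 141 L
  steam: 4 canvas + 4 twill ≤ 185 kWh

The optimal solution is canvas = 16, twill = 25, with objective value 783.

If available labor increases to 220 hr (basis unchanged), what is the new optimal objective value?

801

At the optimum: cotton uses 116 of 121 (slack = 5); labor uses 214 of 214 (binding); dye uses 141 of 141 (binding); steam uses 164 of 185 (slack = 21).
Slack constraints have shadow price 0 (complementary slackness).
The binding rows give the dual system: 4·y_labor + 1·y_dye = 13 and 6·y_labor + 5·y_dye = 23.
Solving: y_labor = 3, y_dye = 1.
Δz = y_labor·Δb = 3 × (6) = 18, so new z* = 783 + 18 = 801.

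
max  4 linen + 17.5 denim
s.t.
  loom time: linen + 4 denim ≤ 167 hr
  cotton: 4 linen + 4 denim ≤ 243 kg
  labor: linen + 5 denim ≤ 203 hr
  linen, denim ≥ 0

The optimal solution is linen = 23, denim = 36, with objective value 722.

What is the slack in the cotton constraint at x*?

7

cotton used = 4·23 + 4·36 = 236; slack = 243 − 236 = 7.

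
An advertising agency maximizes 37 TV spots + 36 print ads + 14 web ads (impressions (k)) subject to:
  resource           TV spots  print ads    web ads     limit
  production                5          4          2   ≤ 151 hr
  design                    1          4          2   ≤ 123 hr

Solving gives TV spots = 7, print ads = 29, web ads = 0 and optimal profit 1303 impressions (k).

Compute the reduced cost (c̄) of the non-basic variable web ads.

Both production and design are binding at x*.
The binding rows give the dual system: 5·y_production + 1·y_design = 37 and 4·y_production + 4·y_design = 36.
Solving: y_production = 7, y_design = 2.
Reduced cost of web ads: c₃ − yᵀa₃ = 14 − (7·2 + 2·2) = 14 − 18 = -4.

-4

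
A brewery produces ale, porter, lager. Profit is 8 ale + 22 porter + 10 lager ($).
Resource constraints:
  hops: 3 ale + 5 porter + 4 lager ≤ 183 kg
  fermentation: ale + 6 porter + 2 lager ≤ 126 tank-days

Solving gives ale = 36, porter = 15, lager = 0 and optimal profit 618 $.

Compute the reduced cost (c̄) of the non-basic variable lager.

At the optimum: hops uses 183 of 183 (binding); fermentation uses 126 of 126 (binding).
Dual feasibility on the basic columns requires 3·y_hops + 1·y_fermentation = 8, 5·y_hops + 6·y_fermentation = 22.
Solving: y_hops = 2, y_fermentation = 2.
Reduced cost of lager: c₃ − yᵀa₃ = 10 − (2·4 + 2·2) = 10 − 12 = -2.

-2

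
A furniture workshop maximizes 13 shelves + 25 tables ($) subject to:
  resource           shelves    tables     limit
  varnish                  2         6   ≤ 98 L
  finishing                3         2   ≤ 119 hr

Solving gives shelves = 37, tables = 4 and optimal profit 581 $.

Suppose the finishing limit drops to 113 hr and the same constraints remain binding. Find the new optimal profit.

Both varnish and finishing are binding at x*.
The binding rows give the dual system: 2·y_varnish + 3·y_finishing = 13 and 6·y_varnish + 2·y_finishing = 25.
Solving: y_varnish = 3.5, y_finishing = 2.
Δz = y_finishing·Δb = 2 × (-6) = -12, so new z* = 581 − 12 = 569.

569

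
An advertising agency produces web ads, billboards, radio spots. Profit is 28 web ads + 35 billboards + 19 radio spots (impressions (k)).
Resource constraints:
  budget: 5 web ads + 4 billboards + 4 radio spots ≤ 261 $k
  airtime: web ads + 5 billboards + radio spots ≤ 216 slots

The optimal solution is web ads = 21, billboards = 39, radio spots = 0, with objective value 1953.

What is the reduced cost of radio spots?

-4

Both budget and airtime are binding at x*.
The binding rows give the dual system: 5·y_budget + 1·y_airtime = 28 and 4·y_budget + 5·y_airtime = 35.
Solving: y_budget = 5, y_airtime = 3.
Reduced cost of radio spots: c₃ − yᵀa₃ = 19 − (5·4 + 3·1) = 19 − 23 = -4.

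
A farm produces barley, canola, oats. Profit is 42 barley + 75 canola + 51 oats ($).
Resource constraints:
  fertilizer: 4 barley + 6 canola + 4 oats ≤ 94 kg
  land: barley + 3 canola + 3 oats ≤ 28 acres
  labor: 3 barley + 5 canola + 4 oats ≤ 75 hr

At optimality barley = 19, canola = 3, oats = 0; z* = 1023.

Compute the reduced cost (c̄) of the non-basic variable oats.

Binding: fertilizer and land. Non-binding: labor (3 unused).
By complementary slackness, y = 0 for the non-binding constraint.
The binding rows give the dual system: 4·y_fertilizer + 1·y_land = 42 and 6·y_fertilizer + 3·y_land = 75.
→ y_fertilizer = 8.5 and y_land = 8.
Reduced cost of oats: c₃ − yᵀa₃ = 51 − (8.5·4 + 8·3) = 51 − 58 = -7.

-7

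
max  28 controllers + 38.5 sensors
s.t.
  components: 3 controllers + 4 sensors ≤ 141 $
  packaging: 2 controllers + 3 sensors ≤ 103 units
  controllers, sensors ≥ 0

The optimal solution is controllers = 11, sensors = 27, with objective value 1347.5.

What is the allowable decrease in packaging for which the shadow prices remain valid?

Binding constraints: components, packaging. The basis is B = [[3,4],[2,3]] with det 1.
Per unit decrease in packaging, x* moves by d = (4, -3).
The basis stays optimal until sensors reaches 0; allowable decrease = 9 units.

9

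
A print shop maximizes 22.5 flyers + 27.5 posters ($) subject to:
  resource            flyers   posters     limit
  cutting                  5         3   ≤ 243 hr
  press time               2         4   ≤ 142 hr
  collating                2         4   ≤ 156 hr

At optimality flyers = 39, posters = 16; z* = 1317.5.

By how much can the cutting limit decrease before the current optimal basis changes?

136.5

Binding constraints: cutting, press time. The basis is B = [[5,3],[2,4]] with det 14.
Per unit decrease in cutting, x* moves by d = (-0.2857, 0.1429).
The basis stays optimal until flyers reaches 0; allowable decrease = 136.5 hr.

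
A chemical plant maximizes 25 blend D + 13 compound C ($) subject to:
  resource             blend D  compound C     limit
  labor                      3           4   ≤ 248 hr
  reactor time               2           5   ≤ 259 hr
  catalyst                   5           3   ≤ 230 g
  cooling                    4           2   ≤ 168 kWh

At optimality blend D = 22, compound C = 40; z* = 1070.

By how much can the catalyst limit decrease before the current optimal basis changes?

20

Binding constraints: catalyst, cooling. The basis is B = [[5,3],[4,2]] with det -2.
Per unit decrease in catalyst, x* moves by d = (1, -2).
The basis stays optimal until compound C reaches 0; allowable decrease = 20 g.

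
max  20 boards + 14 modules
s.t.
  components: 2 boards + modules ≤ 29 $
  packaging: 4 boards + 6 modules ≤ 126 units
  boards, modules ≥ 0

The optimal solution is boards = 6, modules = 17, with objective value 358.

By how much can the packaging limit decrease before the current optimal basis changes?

68

Binding constraints: components, packaging. The basis is B = [[2,1],[4,6]] with det 8.
Per unit decrease in packaging, x* moves by d = (0.125, -0.25).
The basis stays optimal until modules reaches 0; allowable decrease = 68 units.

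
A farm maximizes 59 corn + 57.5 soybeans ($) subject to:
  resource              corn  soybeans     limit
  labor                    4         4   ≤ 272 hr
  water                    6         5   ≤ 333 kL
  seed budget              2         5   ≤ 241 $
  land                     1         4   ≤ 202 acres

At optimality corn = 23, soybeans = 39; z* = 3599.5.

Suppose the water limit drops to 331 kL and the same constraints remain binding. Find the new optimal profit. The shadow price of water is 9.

Δb = -2, so new z* = 3599.5 + (9)·(-2) = 3599.5 − 18 = 3581.5.

3581.5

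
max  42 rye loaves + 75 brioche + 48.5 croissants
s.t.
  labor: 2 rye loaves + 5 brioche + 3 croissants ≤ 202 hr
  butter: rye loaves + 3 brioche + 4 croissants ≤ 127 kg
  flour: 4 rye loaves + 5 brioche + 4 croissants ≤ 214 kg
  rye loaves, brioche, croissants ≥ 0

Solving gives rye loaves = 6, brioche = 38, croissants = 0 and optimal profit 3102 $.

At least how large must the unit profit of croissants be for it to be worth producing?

51

Check each constraint at x*: labor 202/202 (tight); butter 120/127 (slack 7); flour 214/214 (tight).
By complementary slackness, y = 0 for the non-binding constraint.
From A_Bᵀ y = c: 2·y_labor + 4·y_flour = 42; 5·y_labor + 5·y_flour = 75.
→ y_labor = 9 and y_flour = 6.
croissants enters the basis when its profit ≥ yᵀa₃ = 9·3 + 6·4 = 51.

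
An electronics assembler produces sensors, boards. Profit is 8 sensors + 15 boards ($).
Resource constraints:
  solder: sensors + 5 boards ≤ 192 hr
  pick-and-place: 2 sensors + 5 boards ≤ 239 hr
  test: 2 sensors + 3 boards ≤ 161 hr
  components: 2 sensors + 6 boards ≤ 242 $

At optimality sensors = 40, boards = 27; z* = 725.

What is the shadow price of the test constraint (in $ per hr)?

3

Binding: test and components. Non-binding: solder (17 unused), pick-and-place (24 unused).
By complementary slackness, y = 0 for the non-binding constraints.
Dual feasibility on the basic columns requires 2·y_test + 2·y_components = 8, 3·y_test + 6·y_components = 15.
→ y_test = 3 and y_components = 1.
Shadow price of test = 3.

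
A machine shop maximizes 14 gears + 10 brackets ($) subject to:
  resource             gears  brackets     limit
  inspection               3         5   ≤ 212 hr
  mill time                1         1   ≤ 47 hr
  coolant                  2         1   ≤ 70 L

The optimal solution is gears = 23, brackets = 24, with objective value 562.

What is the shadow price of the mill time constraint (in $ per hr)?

Check each constraint at x*: inspection 189/212 (slack 23); mill time 47/47 (tight); coolant 70/70 (tight).
Slack constraints have shadow price 0 (complementary slackness).
Dual feasibility on the basic columns requires 1·y_mill time + 2·y_coolant = 14, 1·y_mill time + 1·y_coolant = 10.
→ y_mill time = 6 and y_coolant = 4.
Shadow price of mill time = 6.

6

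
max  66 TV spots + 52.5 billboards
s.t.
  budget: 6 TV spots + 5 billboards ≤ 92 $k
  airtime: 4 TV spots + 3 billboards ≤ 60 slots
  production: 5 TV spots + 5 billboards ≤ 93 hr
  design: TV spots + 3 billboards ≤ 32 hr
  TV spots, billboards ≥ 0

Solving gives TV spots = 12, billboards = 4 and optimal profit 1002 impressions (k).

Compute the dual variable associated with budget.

Check each constraint at x*: budget 92/92 (tight); airtime 60/60 (tight); production 80/93 (slack 13); design 24/32 (slack 8).
By complementary slackness, y = 0 for the non-binding constraints.
From A_Bᵀ y = c: 6·y_budget + 4·y_airtime = 66; 5·y_budget + 3·y_airtime = 52.5.
Solving: y_budget = 6, y_airtime = 7.5.
Shadow price of budget = 6.

6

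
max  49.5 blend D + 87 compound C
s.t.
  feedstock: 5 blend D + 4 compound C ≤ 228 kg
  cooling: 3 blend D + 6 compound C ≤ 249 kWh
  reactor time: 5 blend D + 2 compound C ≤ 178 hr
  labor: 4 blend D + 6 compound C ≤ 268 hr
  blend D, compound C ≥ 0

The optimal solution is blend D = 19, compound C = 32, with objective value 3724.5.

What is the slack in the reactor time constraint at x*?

reactor time used = 5·19 + 2·32 = 159; slack = 178 − 159 = 19.

19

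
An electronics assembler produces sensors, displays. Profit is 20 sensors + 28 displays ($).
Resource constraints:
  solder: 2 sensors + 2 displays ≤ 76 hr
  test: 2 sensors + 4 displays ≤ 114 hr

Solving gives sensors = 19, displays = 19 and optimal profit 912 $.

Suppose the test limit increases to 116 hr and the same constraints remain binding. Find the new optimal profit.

920

Check each constraint at x*: solder 76/76 (tight); test 114/114 (tight).
Dual feasibility on the basic columns requires 2·y_solder + 2·y_test = 20, 2·y_solder + 4·y_test = 28.
This yields shadow prices y_solder = 6, y_test = 4.
Δz = y_test·Δb = 4 × (2) = 8, so new z* = 912 + 8 = 920.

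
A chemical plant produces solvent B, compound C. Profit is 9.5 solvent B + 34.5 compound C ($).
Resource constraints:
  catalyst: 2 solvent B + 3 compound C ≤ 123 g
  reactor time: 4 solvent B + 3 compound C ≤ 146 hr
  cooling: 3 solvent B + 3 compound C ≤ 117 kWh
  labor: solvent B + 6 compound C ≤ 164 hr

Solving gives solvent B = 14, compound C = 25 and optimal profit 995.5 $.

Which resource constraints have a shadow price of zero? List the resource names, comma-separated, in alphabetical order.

catalyst, reactor time

catalyst: 103/123 (slack 20)
reactor time: 131/146 (slack 15)
cooling: 117/117 (binding)
labor: 164/164 (binding)
By complementary slackness, a constraint with positive slack has shadow price 0 → catalyst, reactor time.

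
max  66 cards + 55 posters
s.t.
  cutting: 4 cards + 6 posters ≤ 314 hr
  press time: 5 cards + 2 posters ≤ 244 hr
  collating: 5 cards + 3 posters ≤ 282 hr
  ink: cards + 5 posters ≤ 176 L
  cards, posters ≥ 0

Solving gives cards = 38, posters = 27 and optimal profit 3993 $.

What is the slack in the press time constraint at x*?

press time used = 5·38 + 2·27 = 244; slack = 244 − 244 = 0.

0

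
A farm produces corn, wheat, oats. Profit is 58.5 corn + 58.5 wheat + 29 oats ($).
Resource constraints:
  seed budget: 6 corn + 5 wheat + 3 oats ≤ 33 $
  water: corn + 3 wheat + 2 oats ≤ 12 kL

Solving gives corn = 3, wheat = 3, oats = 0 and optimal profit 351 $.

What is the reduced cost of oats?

At the optimum: seed budget uses 33 of 33 (binding); water uses 12 of 12 (binding).
Dual feasibility on the basic columns requires 6·y_seed budget + 1·y_water = 58.5, 5·y_seed budget + 3·y_water = 58.5.
This yields shadow prices y_seed budget = 9, y_water = 4.5.
Reduced cost of oats: c₃ − yᵀa₃ = 29 − (9·3 + 4.5·2) = 29 − 36 = -7.

-7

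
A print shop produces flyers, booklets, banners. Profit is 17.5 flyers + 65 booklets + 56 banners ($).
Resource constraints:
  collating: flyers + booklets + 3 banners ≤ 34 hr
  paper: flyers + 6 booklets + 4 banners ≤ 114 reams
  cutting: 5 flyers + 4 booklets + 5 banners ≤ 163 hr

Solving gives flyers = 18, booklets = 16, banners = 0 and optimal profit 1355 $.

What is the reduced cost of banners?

-6

At the optimum: collating uses 34 of 34 (binding); paper uses 114 of 114 (binding); cutting uses 154 of 163 (slack = 9).
Since cutting is not tight, its dual is 0.
The binding rows give the dual system: 1·y_collating + 1·y_paper = 17.5 and 1·y_collating + 6·y_paper = 65.
This yields shadow prices y_collating = 8, y_paper = 9.5.
Reduced cost of banners: c₃ − yᵀa₃ = 56 − (8·3 + 9.5·4) = 56 − 62 = -6.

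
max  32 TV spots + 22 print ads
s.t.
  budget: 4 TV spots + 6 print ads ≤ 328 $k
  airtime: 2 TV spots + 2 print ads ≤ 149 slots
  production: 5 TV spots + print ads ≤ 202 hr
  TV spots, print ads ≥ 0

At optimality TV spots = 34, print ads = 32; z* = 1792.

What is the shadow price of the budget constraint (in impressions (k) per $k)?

At the optimum: budget uses 328 of 328 (binding); airtime uses 132 of 149 (slack = 17); production uses 202 of 202 (binding).
Since airtime is not tight, its dual is 0.
From A_Bᵀ y = c: 4·y_budget + 5·y_production = 32; 6·y_budget + 1·y_production = 22.
→ y_budget = 3 and y_production = 4.
Shadow price of budget = 3.

3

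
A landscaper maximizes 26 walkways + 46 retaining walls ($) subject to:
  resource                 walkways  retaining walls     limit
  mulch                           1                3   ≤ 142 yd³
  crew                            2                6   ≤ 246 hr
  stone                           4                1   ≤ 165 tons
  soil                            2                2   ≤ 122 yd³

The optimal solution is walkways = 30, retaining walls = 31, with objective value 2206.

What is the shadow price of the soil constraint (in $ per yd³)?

8

Check each constraint at x*: mulch 123/142 (slack 19); crew 246/246 (tight); stone 151/165 (slack 14); soil 122/122 (tight).
By complementary slackness, y = 0 for the non-binding constraints.
Dual feasibility on the basic columns requires 2·y_crew + 2·y_soil = 26, 6·y_crew + 2·y_soil = 46.
This yields shadow prices y_crew = 5, y_soil = 8.
Shadow price of soil = 8.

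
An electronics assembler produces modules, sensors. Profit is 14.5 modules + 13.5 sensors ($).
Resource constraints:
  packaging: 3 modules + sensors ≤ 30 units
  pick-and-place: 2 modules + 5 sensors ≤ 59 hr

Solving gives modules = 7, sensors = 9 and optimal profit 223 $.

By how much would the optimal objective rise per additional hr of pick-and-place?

2

Check each constraint at x*: packaging 30/30 (tight); pick-and-place 59/59 (tight).
The binding rows give the dual system: 3·y_packaging + 2·y_pick-and-place = 14.5 and 1·y_packaging + 5·y_pick-and-place = 13.5.
→ y_packaging = 3.5 and y_pick-and-place = 2.
Shadow price of pick-and-place = 2.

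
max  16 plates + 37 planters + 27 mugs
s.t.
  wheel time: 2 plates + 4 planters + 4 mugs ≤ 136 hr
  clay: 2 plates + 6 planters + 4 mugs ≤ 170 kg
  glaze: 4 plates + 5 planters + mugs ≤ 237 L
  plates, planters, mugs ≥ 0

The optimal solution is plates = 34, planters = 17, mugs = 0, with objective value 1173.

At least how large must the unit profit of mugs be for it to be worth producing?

Binding: wheel time and clay. Non-binding: glaze (16 unused).
By complementary slackness, y = 0 for the non-binding constraint.
From A_Bᵀ y = c: 2·y_wheel time + 2·y_clay = 16; 4·y_wheel time + 6·y_clay = 37.
Solving: y_wheel time = 5.5, y_clay = 2.5.
mugs enters the basis when its profit ≥ yᵀa₃ = 5.5·4 + 2.5·4 = 32.

32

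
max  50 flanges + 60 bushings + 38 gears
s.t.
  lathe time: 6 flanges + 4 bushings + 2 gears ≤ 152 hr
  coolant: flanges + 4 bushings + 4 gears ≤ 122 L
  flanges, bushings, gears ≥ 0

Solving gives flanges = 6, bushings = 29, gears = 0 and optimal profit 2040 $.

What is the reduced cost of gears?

Both lathe time and coolant are binding at x*.
The binding rows give the dual system: 6·y_lathe time + 1·y_coolant = 50 and 4·y_lathe time + 4·y_coolant = 60.
Solving: y_lathe time = 7, y_coolant = 8.
Reduced cost of gears: c₃ − yᵀa₃ = 38 − (7·2 + 8·4) = 38 − 46 = -8.

-8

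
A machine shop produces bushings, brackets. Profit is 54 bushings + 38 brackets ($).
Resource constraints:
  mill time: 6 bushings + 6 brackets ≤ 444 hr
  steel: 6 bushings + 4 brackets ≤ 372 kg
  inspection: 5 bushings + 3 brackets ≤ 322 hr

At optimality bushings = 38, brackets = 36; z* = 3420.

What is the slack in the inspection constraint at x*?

inspection used = 5·38 + 3·36 = 298; slack = 322 − 298 = 24.

24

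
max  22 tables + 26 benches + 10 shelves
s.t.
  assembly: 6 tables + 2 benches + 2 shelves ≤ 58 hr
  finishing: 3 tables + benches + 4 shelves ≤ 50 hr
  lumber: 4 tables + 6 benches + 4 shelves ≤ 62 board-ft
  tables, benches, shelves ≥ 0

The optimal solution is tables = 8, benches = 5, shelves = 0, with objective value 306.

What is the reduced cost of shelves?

-8

Binding: assembly and lumber. Non-binding: finishing (21 unused).
Since finishing is not tight, its dual is 0.
Dual feasibility on the basic columns requires 6·y_assembly + 4·y_lumber = 22, 2·y_assembly + 6·y_lumber = 26.
→ y_assembly = 1 and y_lumber = 4.
Reduced cost of shelves: c₃ − yᵀa₃ = 10 − (1·2 + 4·4) = 10 − 18 = -8.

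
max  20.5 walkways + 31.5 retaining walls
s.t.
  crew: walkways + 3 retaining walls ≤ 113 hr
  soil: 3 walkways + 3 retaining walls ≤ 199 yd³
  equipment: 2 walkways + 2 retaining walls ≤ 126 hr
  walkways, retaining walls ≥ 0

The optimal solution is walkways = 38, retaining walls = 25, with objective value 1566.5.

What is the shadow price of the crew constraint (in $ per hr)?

5.5

Binding: crew and equipment. Non-binding: soil (10 unused).
Slack constraints have shadow price 0 (complementary slackness).
The binding rows give the dual system: 1·y_crew + 2·y_equipment = 20.5 and 3·y_crew + 2·y_equipment = 31.5.
Solving: y_crew = 5.5, y_equipment = 7.5.
Shadow price of crew = 5.5.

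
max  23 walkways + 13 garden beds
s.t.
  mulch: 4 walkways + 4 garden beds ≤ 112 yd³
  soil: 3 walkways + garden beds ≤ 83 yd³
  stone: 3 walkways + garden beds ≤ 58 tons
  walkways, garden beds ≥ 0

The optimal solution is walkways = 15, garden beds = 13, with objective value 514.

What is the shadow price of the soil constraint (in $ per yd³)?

0

Check each constraint at x*: mulch 112/112 (tight); soil 58/83 (slack 25); stone 58/58 (tight).
Slack constraints have shadow price 0 (complementary slackness).
The binding rows give the dual system: 4·y_mulch + 3·y_stone = 23 and 4·y_mulch + 1·y_stone = 13.
This yields shadow prices y_mulch = 2, y_stone = 5.
Shadow price of soil = 0.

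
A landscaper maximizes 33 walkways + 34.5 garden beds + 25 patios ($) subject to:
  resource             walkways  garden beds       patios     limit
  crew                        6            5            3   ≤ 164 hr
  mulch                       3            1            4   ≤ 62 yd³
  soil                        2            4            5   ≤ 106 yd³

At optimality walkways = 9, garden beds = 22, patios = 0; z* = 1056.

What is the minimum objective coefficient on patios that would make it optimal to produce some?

At the optimum: crew uses 164 of 164 (binding); mulch uses 49 of 62 (slack = 13); soil uses 106 of 106 (binding).
Since mulch is not tight, its dual is 0.
From A_Bᵀ y = c: 6·y_crew + 2·y_soil = 33; 5·y_crew + 4·y_soil = 34.5.
This yields shadow prices y_crew = 4.5, y_soil = 3.
patios enters the basis when its profit ≥ yᵀa₃ = 4.5·3 + 3·5 = 28.5.

28.5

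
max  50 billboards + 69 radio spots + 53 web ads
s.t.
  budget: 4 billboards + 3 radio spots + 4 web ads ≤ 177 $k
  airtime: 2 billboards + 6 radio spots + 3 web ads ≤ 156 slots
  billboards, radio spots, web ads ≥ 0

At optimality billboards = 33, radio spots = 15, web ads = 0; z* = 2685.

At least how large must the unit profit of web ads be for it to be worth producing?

At the optimum: budget uses 177 of 177 (binding); airtime uses 156 of 156 (binding).
From A_Bᵀ y = c: 4·y_budget + 2·y_airtime = 50; 3·y_budget + 6·y_airtime = 69.
Solving: y_budget = 9, y_airtime = 7.
web ads enters the basis when its profit ≥ yᵀa₃ = 9·4 + 7·3 = 57.

57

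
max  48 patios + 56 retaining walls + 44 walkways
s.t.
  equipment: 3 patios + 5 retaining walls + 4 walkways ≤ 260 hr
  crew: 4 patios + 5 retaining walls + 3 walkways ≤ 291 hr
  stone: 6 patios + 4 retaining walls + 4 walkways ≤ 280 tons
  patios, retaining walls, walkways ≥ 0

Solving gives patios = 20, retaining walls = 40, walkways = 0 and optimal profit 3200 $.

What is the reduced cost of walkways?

-4

Check each constraint at x*: equipment 260/260 (tight); crew 280/291 (slack 11); stone 280/280 (tight).
Since crew is not tight, its dual is 0.
The binding rows give the dual system: 3·y_equipment + 6·y_stone = 48 and 5·y_equipment + 4·y_stone = 56.
This yields shadow prices y_equipment = 8, y_stone = 4.
Reduced cost of walkways: c₃ − yᵀa₃ = 44 − (8·4 + 4·4) = 44 − 48 = -4.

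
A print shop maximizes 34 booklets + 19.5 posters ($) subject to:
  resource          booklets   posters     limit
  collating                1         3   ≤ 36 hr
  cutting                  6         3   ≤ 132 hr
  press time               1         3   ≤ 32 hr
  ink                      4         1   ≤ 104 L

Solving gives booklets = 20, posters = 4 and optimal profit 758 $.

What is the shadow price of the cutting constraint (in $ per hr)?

At the optimum: collating uses 32 of 36 (slack = 4); cutting uses 132 of 132 (binding); press time uses 32 of 32 (binding); ink uses 84 of 104 (slack = 20).
By complementary slackness, y = 0 for the non-binding constraints.
From A_Bᵀ y = c: 6·y_cutting + 1·y_press time = 34; 3·y_cutting + 3·y_press time = 19.5.
→ y_cutting = 5.5 and y_press time = 1.
Shadow price of cutting = 5.5.

5.5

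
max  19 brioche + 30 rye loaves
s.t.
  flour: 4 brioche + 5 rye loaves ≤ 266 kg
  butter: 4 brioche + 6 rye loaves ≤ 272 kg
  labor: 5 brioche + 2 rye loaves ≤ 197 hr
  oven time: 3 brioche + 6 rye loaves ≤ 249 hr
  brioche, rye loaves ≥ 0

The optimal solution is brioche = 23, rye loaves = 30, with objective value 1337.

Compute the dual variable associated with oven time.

Binding: butter and oven time. Non-binding: flour (24 unused), labor (22 unused).
By complementary slackness, y = 0 for the non-binding constraints.
Dual feasibility on the basic columns requires 4·y_butter + 3·y_oven time = 19, 6·y_butter + 6·y_oven time = 30.
→ y_butter = 4 and y_oven time = 1.
Shadow price of oven time = 1.

1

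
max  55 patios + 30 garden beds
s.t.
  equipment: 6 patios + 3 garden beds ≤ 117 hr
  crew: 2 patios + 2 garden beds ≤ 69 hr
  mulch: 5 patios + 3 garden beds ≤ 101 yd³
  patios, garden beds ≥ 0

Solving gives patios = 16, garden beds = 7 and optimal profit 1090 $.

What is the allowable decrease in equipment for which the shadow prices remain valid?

Binding constraints: equipment, mulch. The basis is B = [[6,3],[5,3]] with det 3.
Per unit decrease in equipment, x* moves by d = (-1, 1.6667).
The basis stays optimal until patios reaches 0; allowable decrease = 16 hr.

16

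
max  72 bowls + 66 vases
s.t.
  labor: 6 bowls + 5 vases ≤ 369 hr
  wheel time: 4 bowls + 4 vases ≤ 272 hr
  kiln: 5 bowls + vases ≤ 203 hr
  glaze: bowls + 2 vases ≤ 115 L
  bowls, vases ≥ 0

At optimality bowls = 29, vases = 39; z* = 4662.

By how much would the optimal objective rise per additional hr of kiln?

0

Binding: labor and wheel time. Non-binding: kiln (19 unused), glaze (8 unused).
Slack constraints have shadow price 0 (complementary slackness).
From A_Bᵀ y = c: 6·y_labor + 4·y_wheel time = 72; 5·y_labor + 4·y_wheel time = 66.
→ y_labor = 6 and y_wheel time = 9.
Shadow price of kiln = 0.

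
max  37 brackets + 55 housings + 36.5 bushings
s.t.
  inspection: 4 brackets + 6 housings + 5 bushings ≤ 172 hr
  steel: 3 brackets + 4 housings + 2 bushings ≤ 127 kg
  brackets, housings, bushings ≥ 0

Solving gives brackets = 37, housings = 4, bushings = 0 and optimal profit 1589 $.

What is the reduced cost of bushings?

At the optimum: inspection uses 172 of 172 (binding); steel uses 127 of 127 (binding).
From A_Bᵀ y = c: 4·y_inspection + 3·y_steel = 37; 6·y_inspection + 4·y_steel = 55.
→ y_inspection = 8.5 and y_steel = 1.
Reduced cost of bushings: c₃ − yᵀa₃ = 36.5 − (8.5·5 + 1·2) = 36.5 − 44.5 = -8.

-8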